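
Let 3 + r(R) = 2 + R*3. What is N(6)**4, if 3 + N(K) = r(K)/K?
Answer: 1/1296 ≈ 0.00077160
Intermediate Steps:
r(R) = -1 + 3*R (r(R) = -3 + (2 + R*3) = -3 + (2 + 3*R) = -1 + 3*R)
N(K) = -3 + (-1 + 3*K)/K
N(6)**4 = (-1/6)**4 = 1/1296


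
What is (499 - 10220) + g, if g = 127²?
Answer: 6408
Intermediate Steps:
g = 16129
(499 - 10220) + g = (499 - 10220) + 16129 = -9721 + 16129 = 6408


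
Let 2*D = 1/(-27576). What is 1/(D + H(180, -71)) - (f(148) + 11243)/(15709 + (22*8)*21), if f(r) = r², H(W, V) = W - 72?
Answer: -39273412689/23116846615 ≈ -1.6989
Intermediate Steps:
D = -1/55152 (D = (½)/(-27576) = (½)*(-1/27576) = -1/55152 ≈ -1.8132e-5)
H(W, V) = -72 + W
1/(D + H(180, -71)) - (f(148) + 11243)/(15709 + (22*8)*21) = 1/(-1/55152 + (-72 + 180)) - (148² + 11243)/(15709 + (22*8)*21) = 1/(-1/55152 + 108) - (21904 + 11243)/(15709 + 176*21) = 1/(5956415/55152) - 33147/(15709 + 3696) = 55152/5956415 - 33147/19405 = -39273412689/23116846615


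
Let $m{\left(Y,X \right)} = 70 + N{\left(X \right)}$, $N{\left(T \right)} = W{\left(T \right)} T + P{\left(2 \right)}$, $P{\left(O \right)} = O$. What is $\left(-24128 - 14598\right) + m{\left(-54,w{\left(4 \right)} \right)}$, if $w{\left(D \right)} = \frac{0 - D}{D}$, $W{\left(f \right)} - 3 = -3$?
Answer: $-38654$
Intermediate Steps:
$W{\left(f \right)} = 0$ ($W{\left(f \right)} = 3 - 3 = 0$)
$w{\left(D \right)} = -1$ ($w{\left(D \right)} = \frac{\left(-1\right) D}{D} = -1$)
$N{\left(T \right)} = 2$ ($N{\left(T \right)} = 0 T + 2 = 0 + 2 = 2$)
$m{\left(Y,X \right)} = 72$ ($m{\left(Y,X \right)} = 70 + 2 = 72$)
$\left(-24128 - 14598\right) + m{\left(-54,w{\left(4 \right)} \right)} = \left(-24128 - 14598\right) + 72 = -38726 + 72 = -38654$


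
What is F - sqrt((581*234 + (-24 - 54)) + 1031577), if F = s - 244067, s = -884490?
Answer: -1128557 - 9*sqrt(14413) ≈ -1.1296e+6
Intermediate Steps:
F = -1128557 (F = -884490 - 244067 = -1128557)
F - sqrt((581*234 + (-24 - 54)) + 1031577) = -1128557 - sqrt((581*234 + (-24 - 54)) + 1031577) = -1128557 - sqrt((135954 - 78) + 1031577) = -1128557 - sqrt(135876 + 1031577) = -1128557 - sqrt(1167453) = -1128557 - 9*sqrt(14413)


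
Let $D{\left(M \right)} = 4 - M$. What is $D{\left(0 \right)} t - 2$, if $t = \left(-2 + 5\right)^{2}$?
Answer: $34$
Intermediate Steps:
$t = 9$ ($t = 3^{2} = 9$)
$D{\left(0 \right)} t - 2 = \left(4 - 0\right) 9 - 2 = \left(4 + 0\right) 9 - 2 = 4 \cdot 9 - 2 = 36 - 2 = 34$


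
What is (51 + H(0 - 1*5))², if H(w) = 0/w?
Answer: 2601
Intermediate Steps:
H(w) = 0
(51 + H(0 - 1*5))² = (51 + 0)² = 51² = 2601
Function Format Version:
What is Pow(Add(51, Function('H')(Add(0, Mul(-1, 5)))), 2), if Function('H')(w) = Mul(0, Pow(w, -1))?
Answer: 2601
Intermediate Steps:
Function('H')(w) = 0
Pow(Add(51, Function('H')(Add(0, Mul(-1, 5)))), 2) = Pow(Add(51, 0), 2) = Pow(51, 2) = 2601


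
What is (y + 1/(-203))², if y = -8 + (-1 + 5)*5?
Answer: 5929225/41209 ≈ 143.88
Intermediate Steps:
y = 12 (y = -8 + 4*5 = -8 + 20 = 12)
(y + 1/(-203))² = (12 + 1/(-203))² = (12 - 1/203)² = (2435/203)² = 5929225/41209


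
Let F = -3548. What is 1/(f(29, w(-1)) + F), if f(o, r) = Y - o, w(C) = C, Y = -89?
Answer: -1/3666 ≈ -0.00027278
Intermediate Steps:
f(o, r) = -89 - o
1/(f(29, w(-1)) + F) = 1/((-89 - 1*29) - 3548) = 1/((-89 - 29) - 3548) = 1/(-118 - 3548) = 1/(-3666) = -1/3666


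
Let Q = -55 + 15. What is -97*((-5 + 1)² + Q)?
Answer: 2328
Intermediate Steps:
Q = -40
-97*((-5 + 1)² + Q) = -97*((-5 + 1)² - 40) = -97*((-4)² - 40) = -97*(16 - 40) = -97*(-24) = 2328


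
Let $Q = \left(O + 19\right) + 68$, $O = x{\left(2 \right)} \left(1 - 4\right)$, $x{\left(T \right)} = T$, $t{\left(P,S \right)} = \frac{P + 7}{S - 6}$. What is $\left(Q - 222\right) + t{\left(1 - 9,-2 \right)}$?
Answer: $- \frac{1127}{8} \approx -140.88$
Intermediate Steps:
$t{\left(P,S \right)} = \frac{7 + P}{-6 + S}$
$O = -6$ ($O = 2 \left(1 - 4\right) = 2 \left(-3\right) = -6$)
$Q = 81$ ($Q = \left(-6 + 19\right) + 68 = 13 + 68 = 81$)
$\left(Q - 222\right) + t{\left(1 - 9,-2 \right)} = \left(81 - 222\right) + \frac{7 + \left(1 - 9\right)}{-6 - 2} = -141 + \frac{7 - 8}{-8} = -141 - - \frac{1}{8} = -141 + \frac{1}{8} = - \frac{1127}{8}$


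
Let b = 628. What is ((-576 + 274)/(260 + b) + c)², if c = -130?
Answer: 3349052641/197136 ≈ 16989.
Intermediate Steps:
((-576 + 274)/(260 + b) + c)² = ((-576 + 274)/(260 + 628) - 130)² = (-302/888 - 130)² = (-302*1/888 - 130)² = (-151/444 - 130)² = (-57871/444)² = 3349052641/197136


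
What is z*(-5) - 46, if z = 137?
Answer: -731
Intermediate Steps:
z*(-5) - 46 = 137*(-5) - 46 = -685 - 46 = -731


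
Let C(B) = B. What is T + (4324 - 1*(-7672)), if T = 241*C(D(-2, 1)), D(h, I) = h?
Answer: 11514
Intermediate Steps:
T = -482 (T = 241*(-2) = -482)
T + (4324 - 1*(-7672)) = -482 + (4324 - 1*(-7672)) = -482 + (4324 + 7672) = -482 + 11996 = 11514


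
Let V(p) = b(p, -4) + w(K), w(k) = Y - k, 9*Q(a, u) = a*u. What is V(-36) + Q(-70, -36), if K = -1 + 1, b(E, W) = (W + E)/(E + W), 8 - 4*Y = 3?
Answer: 1129/4 ≈ 282.25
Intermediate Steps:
Y = 5/4 (Y = 2 - 1/4*3 = 2 - 3/4 = 5/4 ≈ 1.2500)
Q(a, u) = a*u/9 (Q(a, u) = (a*u)/9 = a*u/9)
b(E, W) = 1 (b(E, W) = (E + W)/(E + W) = 1)
K = 0
w(k) = 5/4 - k
V(p) = 9/4 (V(p) = 1 + (5/4 - 1*0) = 1 + (5/4 + 0) = 1 + 5/4 = 9/4)
V(-36) + Q(-70, -36) = 9/4 + (1/9)*(-70)*(-36) = 9/4 + 280 = 1129/4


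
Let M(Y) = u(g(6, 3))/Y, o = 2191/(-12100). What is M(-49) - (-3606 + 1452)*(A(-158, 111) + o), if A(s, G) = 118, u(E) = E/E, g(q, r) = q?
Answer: 75233657707/296450 ≈ 2.5378e+5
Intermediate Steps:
u(E) = 1
o = -2191/12100 (o = 2191*(-1/12100) = -2191/12100 ≈ -0.18107)
M(Y) = 1/Y
M(-49) - (-3606 + 1452)*(A(-158, 111) + o) = 1/(-49) - (-3606 + 1452)*(118 - 2191/12100) = -1/49 - (-2154)*1425609/12100 = -1/49 - 1*(-1535380893/6050) = -1/49 + 1535380893/6050 = 75233657707/296450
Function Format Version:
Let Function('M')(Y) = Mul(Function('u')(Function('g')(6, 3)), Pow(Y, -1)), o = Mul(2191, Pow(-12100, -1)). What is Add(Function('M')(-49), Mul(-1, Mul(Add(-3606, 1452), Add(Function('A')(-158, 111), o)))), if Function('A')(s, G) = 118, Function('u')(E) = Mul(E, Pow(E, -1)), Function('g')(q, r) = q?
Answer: Rational(75233657707, 296450) ≈ 2.5378e+5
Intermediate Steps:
Function('u')(E) = 1
o = Rational(-2191, 12100) (o = Mul(2191, Rational(-1, 12100)) = Rational(-2191, 12100) ≈ -0.18107)
Function('M')(Y) = Pow(Y, -1) (Function('M')(Y) = Mul(1, Pow(Y, -1)) = Pow(Y, -1))
Add(Function('M')(-49), Mul(-1, Mul(Add(-3606, 1452), Add(Function('A')(-158, 111), o)))) = Add(Pow(-49, -1), Mul(-1, Mul(Add(-3606, 1452), Add(118, Rational(-2191, 12100))))) = Add(Rational(-1, 49), Mul(-1, Mul(-2154, Rational(1425609, 12100)))) = Add(Rational(-1, 49), Mul(-1, Rational(-1535380893, 6050))) = Add(Rational(-1, 49), Rational(1535380893, 6050)) = Rational(75233657707, 296450)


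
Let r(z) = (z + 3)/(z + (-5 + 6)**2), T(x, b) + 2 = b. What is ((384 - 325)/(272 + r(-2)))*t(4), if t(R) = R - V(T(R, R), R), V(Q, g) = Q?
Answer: 118/271 ≈ 0.43542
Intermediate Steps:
T(x, b) = -2 + b
t(R) = 2 (t(R) = R - (-2 + R) = R + (2 - R) = 2)
r(z) = (3 + z)/(1 + z) (r(z) = (3 + z)/(z + 1**2) = (3 + z)/(z + 1) = (3 + z)/(1 + z))
((384 - 325)/(272 + r(-2)))*t(4) = ((384 - 325)/(272 + (3 - 2)/(1 - 2)))*2 = (59/(272 + 1/(-1)))*2 = (59/(272 - 1*1))*2 = (59/(272 - 1))*2 = (59/271)*2 = 118/271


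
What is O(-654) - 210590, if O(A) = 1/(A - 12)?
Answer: -140252941/666 ≈ -2.1059e+5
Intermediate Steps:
O(A) = 1/(-12 + A)
O(-654) - 210590 = 1/(-12 - 654) - 210590 = 1/(-666) - 210590 = -1/666 - 210590 = -140252941/666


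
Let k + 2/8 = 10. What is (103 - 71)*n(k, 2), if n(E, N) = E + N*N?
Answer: 440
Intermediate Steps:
k = 39/4 (k = -¼ + 10 = 39/4 ≈ 9.7500)
n(E, N) = E + N²
(103 - 71)*n(k, 2) = (103 - 71)*(39/4 + 2²) = 32*(39/4 + 4) = 32*(55/4) = 440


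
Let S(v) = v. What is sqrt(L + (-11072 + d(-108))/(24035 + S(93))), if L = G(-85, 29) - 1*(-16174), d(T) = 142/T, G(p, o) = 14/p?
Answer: sqrt(344386587226547190)/4614480 ≈ 127.17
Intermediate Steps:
L = 1374776/85 (L = 14/(-85) - 1*(-16174) = 14*(-1/85) + 16174 = -14/85 + 16174 = 1374776/85 ≈ 16174.)
sqrt(L + (-11072 + d(-108))/(24035 + S(93))) = sqrt(1374776/85 + (-11072 + 142/(-108))/(24035 + 93)) = sqrt(1374776/85 + (-11072 + 142*(-1/108))/24128) = sqrt(1374776/85 + (-11072 - 71/54)*(1/24128)) = sqrt(1374776/85 - 597959/54*1/24128) = sqrt(1374776/85 - 597959/1302912) = sqrt(1791161321197/110747520) = sqrt(344386587226547190)/4614480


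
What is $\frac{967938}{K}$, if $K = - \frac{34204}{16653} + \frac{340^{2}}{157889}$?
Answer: $- \frac{1272512041136973}{1737674278} \approx -7.3231 \cdot 10^{5}$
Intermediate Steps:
$K = - \frac{3475348556}{2629325517}$ ($K = \left(-34204\right) \frac{1}{16653} + 115600 \cdot \frac{1}{157889} = - \frac{34204}{16653} + \frac{115600}{157889} = - \frac{3475348556}{2629325517} \approx -1.3218$)
$\frac{967938}{K} = \frac{967938}{- \frac{3475348556}{2629325517}} = 967938 \left(- \frac{2629325517}{3475348556}\right) = - \frac{1272512041136973}{1737674278}$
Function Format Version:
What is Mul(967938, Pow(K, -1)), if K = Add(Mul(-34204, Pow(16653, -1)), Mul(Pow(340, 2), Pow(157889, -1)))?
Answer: Rational(-1272512041136973, 1737674278) ≈ -7.3231e+5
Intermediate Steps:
K = Rational(-3475348556, 2629325517) (K = Add(Mul(-34204, Rational(1, 16653)), Mul(115600, Rational(1, 157889))) = Add(Rational(-34204, 16653), Rational(115600, 157889)) = Rational(-3475348556, 2629325517) ≈ -1.3218)
Mul(967938, Pow(K, -1)) = Mul(967938, Pow(Rational(-3475348556, 2629325517), -1)) = Mul(967938, Rational(-2629325517, 3475348556)) = Rational(-1272512041136973, 1737674278)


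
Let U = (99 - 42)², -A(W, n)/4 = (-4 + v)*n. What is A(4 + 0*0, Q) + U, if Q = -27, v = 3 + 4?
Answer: 3573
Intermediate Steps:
v = 7
A(W, n) = -12*n (A(W, n) = -4*(-4 + 7)*n = -12*n)
U = 3249 (U = 57² = 3249)
A(4 + 0*0, Q) + U = -12*(-27) + 3249 = 324 + 3249 = 3573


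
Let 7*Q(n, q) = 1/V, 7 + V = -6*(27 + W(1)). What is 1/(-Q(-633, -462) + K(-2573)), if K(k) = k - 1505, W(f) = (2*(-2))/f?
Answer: -1015/4139169 ≈ -0.00024522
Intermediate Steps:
W(f) = -4/f
K(k) = -1505 + k
V = -145 (V = -7 - 6*(27 - 4/1) = -7 - 6*(27 - 4*1) = -7 - 6*(27 - 4) = -7 - 6*23 = -7 - 138 = -145)
Q(n, q) = -1/1015 (Q(n, q) = (1/7)/(-145) = (1/7)*(-1/145) = -1/1015)
1/(-Q(-633, -462) + K(-2573)) = 1/(-1*(-1/1015) + (-1505 - 2573)) = 1/(1/1015 - 4078) = 1/(-4139169/1015) = -1015/4139169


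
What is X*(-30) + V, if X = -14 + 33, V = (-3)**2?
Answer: -561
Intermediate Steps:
V = 9
X = 19
X*(-30) + V = 19*(-30) + 9 = -570 + 9 = -561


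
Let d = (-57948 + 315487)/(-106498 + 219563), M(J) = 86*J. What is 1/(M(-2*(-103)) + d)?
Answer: 113065/2003317079 ≈ 5.6439e-5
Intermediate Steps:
d = 257539/113065 ≈ 2.2778
1/(M(-2*(-103)) + d) = 1/(86*(-2*(-103)) + 257539/113065) = 1/(86*206 + 257539/113065) = 1/(17716 + 257539/113065) = 1/(2003317079/113065) = 113065/2003317079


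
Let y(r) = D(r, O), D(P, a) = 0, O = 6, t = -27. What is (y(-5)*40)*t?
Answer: 0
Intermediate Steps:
y(r) = 0
(y(-5)*40)*t = (0*40)*(-27) = 0*(-27) = 0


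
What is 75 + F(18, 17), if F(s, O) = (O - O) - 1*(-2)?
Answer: 77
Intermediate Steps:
F(s, O) = 2 (F(s, O) = 0 + 2 = 2)
75 + F(18, 17) = 75 + 2 = 77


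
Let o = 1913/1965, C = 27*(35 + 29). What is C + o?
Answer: 3397433/1965 ≈ 1729.0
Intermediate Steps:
C = 1728 (C = 27*64 = 1728)
o = 1913/1965 (o = 1913*(1/1965) = 1913/1965 ≈ 0.97354)
C + o = 1728 + 1913/1965 = 3397433/1965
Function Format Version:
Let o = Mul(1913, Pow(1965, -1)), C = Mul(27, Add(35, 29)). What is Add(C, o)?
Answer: Rational(3397433, 1965) ≈ 1729.0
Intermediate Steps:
C = 1728 (C = Mul(27, 64) = 1728)
o = Rational(1913, 1965) (o = Mul(1913, Rational(1, 1965)) = Rational(1913, 1965) ≈ 0.97354)
Add(C, o) = Add(1728, Rational(1913, 1965)) = Rational(3397433, 1965)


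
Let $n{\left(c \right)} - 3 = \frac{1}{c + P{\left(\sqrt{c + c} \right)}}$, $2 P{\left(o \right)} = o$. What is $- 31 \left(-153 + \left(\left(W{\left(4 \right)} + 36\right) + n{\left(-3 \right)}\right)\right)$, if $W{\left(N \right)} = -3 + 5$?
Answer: $\frac{24366}{7} + \frac{31 i \sqrt{6}}{21} \approx 3480.9 + 3.6159 i$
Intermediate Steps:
$P{\left(o \right)} = \frac{o}{2}$
$W{\left(N \right)} = 2$
$n{\left(c \right)} = 3 + \frac{1}{c + \frac{\sqrt{2} \sqrt{c}}{2}}$ ($n{\left(c \right)} = 3 + \frac{1}{c + \frac{\sqrt{c + c}}{2}} = 3 + \frac{1}{c + \frac{\sqrt{2 c}}{2}} = 3 + \frac{1}{c + \frac{\sqrt{2} \sqrt{c}}{2}}$)
$- 31 \left(-153 + \left(\left(W{\left(4 \right)} + 36\right) + n{\left(-3 \right)}\right)\right) = - 31 \left(-153 + \left(\left(2 + 36\right) + \frac{2 + 6 \left(-3\right) + 3 \sqrt{2} \sqrt{-3}}{2 \left(-3\right) + \sqrt{2} \sqrt{-3}}\right)\right) = - 31 \left(-153 + \left(38 + \frac{2 - 18 + 3 \sqrt{2} i \sqrt{3}}{-6 + \sqrt{2} i \sqrt{3}}\right)\right) = - 31 \left(-153 + \left(38 + \frac{2 - 18 + 3 i \sqrt{6}}{-6 + i \sqrt{6}}\right)\right) = - 31 \left(-153 + \left(38 + \frac{-16 + 3 i \sqrt{6}}{-6 + i \sqrt{6}}\right)\right) = - 31 \left(-115 + \frac{-16 + 3 i \sqrt{6}}{-6 + i \sqrt{6}}\right) = 3565 - \frac{31 \left(-16 + 3 i \sqrt{6}\right)}{-6 + i \sqrt{6}}$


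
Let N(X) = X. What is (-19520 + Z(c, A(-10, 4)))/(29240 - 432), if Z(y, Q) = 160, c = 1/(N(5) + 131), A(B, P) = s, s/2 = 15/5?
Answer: -2420/3601 ≈ -0.67204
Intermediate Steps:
s = 6 (s = 2*(15/5) = 2*(15*(⅕)) = 2*3 = 6)
A(B, P) = 6
c = 1/136 (c = 1/(5 + 131) = 1/136 ≈ 0.0073529)
(-19520 + Z(c, A(-10, 4)))/(29240 - 432) = (-19520 + 160)/(29240 - 432) = -19360/28808 = -19360*1/28808 = -2420/3601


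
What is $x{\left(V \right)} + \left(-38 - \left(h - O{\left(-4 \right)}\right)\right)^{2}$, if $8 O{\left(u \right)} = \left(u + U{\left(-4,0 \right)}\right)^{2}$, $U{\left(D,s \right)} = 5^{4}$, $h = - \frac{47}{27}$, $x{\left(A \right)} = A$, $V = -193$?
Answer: $\frac{108253091021017}{46656} \approx 2.3202 \cdot 10^{9}$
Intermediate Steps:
$h = - \frac{47}{27}$ ($h = \left(-47\right) \frac{1}{27} = - \frac{47}{27} \approx -1.7407$)
$U{\left(D,s \right)} = 625$
$O{\left(u \right)} = \frac{\left(625 + u\right)^{2}}{8}$ ($O{\left(u \right)} = \frac{\left(u + 625\right)^{2}}{8} = \frac{\left(625 + u\right)^{2}}{8}$)
$x{\left(V \right)} + \left(-38 - \left(h - O{\left(-4 \right)}\right)\right)^{2} = -193 + \left(-38 - \left(- \frac{47}{27} - \frac{\left(625 - 4\right)^{2}}{8}\right)\right)^{2} = -193 + \left(-38 + \left(\frac{621^{2}}{8} + \frac{47}{27}\right)\right)^{2} = -193 + \left(-38 + \left(\frac{1}{8} \cdot 385641 + \frac{47}{27}\right)\right)^{2} = -193 + \left(-38 + \left(\frac{385641}{8} + \frac{47}{27}\right)\right)^{2} = -193 + \left(-38 + \frac{10412683}{216}\right)^{2} = -193 + \left(\frac{10404475}{216}\right)^{2} = -193 + \frac{108253100025625}{46656} = \frac{108253091021017}{46656}$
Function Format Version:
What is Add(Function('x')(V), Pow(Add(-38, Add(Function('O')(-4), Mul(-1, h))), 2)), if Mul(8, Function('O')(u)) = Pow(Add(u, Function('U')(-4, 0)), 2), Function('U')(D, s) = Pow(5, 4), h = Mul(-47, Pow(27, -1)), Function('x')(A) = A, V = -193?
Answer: Rational(108253091021017, 46656) ≈ 2.3202e+9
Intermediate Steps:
h = Rational(-47, 27) (h = Mul(-47, Rational(1, 27)) = Rational(-47, 27) ≈ -1.7407)
Function('U')(D, s) = 625
Function('O')(u) = Mul(Rational(1, 8), Pow(Add(625, u), 2)) (Function('O')(u) = Mul(Rational(1, 8), Pow(Add(u, 625), 2)) = Mul(Rational(1, 8), Pow(Add(625, u), 2)))
Add(Function('x')(V), Pow(Add(-38, Add(Function('O')(-4), Mul(-1, h))), 2)) = Add(-193, Pow(Add(-38, Add(Mul(Rational(1, 8), Pow(Add(625, -4), 2)), Mul(-1, Rational(-47, 27)))), 2)) = Add(-193, Pow(Add(-38, Add(Mul(Rational(1, 8), Pow(621, 2)), Rational(47, 27))), 2)) = Add(-193, Pow(Add(-38, Add(Mul(Rational(1, 8), 385641), Rational(47, 27))), 2)) = Add(-193, Pow(Add(-38, Add(Rational(385641, 8), Rational(47, 27))), 2)) = Add(-193, Pow(Add(-38, Rational(10412683, 216)), 2)) = Add(-193, Pow(Rational(10404475, 216), 2)) = Add(-193, Rational(108253100025625, 46656)) = Rational(108253091021017, 46656)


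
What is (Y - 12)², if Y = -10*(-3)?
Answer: 324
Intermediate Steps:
Y = 30
(Y - 12)² = (30 - 12)² = 18² = 324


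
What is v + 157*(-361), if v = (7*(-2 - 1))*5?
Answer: -56782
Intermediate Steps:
v = -105 (v = (7*(-3))*5 = -21*5 = -105)
v + 157*(-361) = -105 + 157*(-361) = -105 - 56677 = -56782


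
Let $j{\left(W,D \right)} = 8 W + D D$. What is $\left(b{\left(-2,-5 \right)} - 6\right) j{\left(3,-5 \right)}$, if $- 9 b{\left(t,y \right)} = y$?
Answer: $- \frac{2401}{9} \approx -266.78$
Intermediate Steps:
$b{\left(t,y \right)} = - \frac{y}{9}$
$j{\left(W,D \right)} = D^{2} + 8 W$ ($j{\left(W,D \right)} = 8 W + D^{2} = D^{2} + 8 W$)
$\left(b{\left(-2,-5 \right)} - 6\right) j{\left(3,-5 \right)} = \left(\left(- \frac{1}{9}\right) \left(-5\right) - 6\right) \left(\left(-5\right)^{2} + 8 \cdot 3\right) = \left(\frac{5}{9} - 6\right) \left(25 + 24\right) = \left(- \frac{49}{9}\right) 49 = - \frac{2401}{9}$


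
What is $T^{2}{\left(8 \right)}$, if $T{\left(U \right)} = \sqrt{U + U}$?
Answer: $16$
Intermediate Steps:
$T{\left(U \right)} = \sqrt{2} \sqrt{U}$ ($T{\left(U \right)} = \sqrt{2 U} = \sqrt{2} \sqrt{U}$)
$T^{2}{\left(8 \right)} = \left(\sqrt{2} \sqrt{8}\right)^{2} = \left(\sqrt{2} \cdot 2 \sqrt{2}\right)^{2} = 4^{2} = 16$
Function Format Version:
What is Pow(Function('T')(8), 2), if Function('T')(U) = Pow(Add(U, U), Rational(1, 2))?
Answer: 16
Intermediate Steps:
Function('T')(U) = Mul(Pow(2, Rational(1, 2)), Pow(U, Rational(1, 2))) (Function('T')(U) = Pow(Mul(2, U), Rational(1, 2)) = Mul(Pow(2, Rational(1, 2)), Pow(U, Rational(1, 2))))
Pow(Function('T')(8), 2) = Pow(Mul(Pow(2, Rational(1, 2)), Pow(8, Rational(1, 2))), 2) = Pow(Mul(Pow(2, Rational(1, 2)), Mul(2, Pow(2, Rational(1, 2)))), 2) = Pow(4, 2) = 16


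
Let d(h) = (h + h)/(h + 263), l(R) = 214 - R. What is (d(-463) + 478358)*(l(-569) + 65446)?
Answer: 3168147862227/100 ≈ 3.1681e+10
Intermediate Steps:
d(h) = 2*h/(263 + h) (d(h) = (2*h)/(263 + h) = 2*h/(263 + h))
(d(-463) + 478358)*(l(-569) + 65446) = (2*(-463)/(263 - 463) + 478358)*((214 - 1*(-569)) + 65446) = (2*(-463)/(-200) + 478358)*((214 + 569) + 65446) = (2*(-463)*(-1/200) + 478358)*(783 + 65446) = (463/100 + 478358)*66229 = (47836263/100)*66229 = 3168147862227/100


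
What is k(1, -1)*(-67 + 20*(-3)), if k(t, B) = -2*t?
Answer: 254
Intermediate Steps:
k(1, -1)*(-67 + 20*(-3)) = (-2*1)*(-67 + 20*(-3)) = -2*(-67 - 60) = -2*(-127) = 254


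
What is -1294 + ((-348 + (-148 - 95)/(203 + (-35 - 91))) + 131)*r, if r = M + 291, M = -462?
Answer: 2799154/77 ≈ 36353.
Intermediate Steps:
r = -171 (r = -462 + 291 = -171)
-1294 + ((-348 + (-148 - 95)/(203 + (-35 - 91))) + 131)*r = -1294 + ((-348 + (-148 - 95)/(203 + (-35 - 91))) + 131)*(-171) = -1294 + ((-348 - 243/(203 - 126)) + 131)*(-171) = -1294 + ((-348 - 243/77) + 131)*(-171) = -1294 + (-27039/77 + 131)*(-171) = -1294 - 16952/77*(-171) = -1294 + 2898792/77 = 2799154/77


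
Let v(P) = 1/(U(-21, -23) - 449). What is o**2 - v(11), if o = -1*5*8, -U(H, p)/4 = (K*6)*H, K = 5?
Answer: 3313599/2071 ≈ 1600.0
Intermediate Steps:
U(H, p) = -120*H (U(H, p) = -4*5*6*H = -120*H)
v(P) = 1/2071 (v(P) = 1/(-120*(-21) - 449) = 1/(2520 - 449) = 1/2071)
o = -40 (o = -5*8 = -40)
o**2 - v(11) = (-40)**2 - 1*1/2071 = 1600 - 1/2071 = 3313599/2071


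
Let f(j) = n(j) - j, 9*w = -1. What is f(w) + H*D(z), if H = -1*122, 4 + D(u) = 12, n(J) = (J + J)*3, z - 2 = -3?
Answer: -8789/9 ≈ -976.56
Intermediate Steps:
w = -⅑ (w = (⅑)*(-1) = -⅑ ≈ -0.11111)
z = -1 (z = 2 - 3 = -1)
n(J) = 6*J (n(J) = (2*J)*3 = 6*J)
D(u) = 8 (D(u) = -4 + 12 = 8)
f(j) = 5*j (f(j) = 6*j - j = 5*j)
H = -122
f(w) + H*D(z) = 5*(-⅑) - 122*8 = -5/9 - 976 = -8789/9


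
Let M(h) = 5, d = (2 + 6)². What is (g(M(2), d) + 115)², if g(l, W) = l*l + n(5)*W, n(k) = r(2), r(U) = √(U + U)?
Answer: 71824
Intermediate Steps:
d = 64 (d = 8² = 64)
r(U) = √2*√U (r(U) = √(2*U) = √2*√U)
n(k) = 2 (n(k) = √2*√2 = 2)
g(l, W) = l² + 2*W (g(l, W) = l*l + 2*W = l² + 2*W)
(g(M(2), d) + 115)² = ((5² + 2*64) + 115)² = ((25 + 128) + 115)² = (153 + 115)² = 268² = 71824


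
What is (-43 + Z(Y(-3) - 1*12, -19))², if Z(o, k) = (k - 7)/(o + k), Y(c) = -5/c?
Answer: 3433609/1936 ≈ 1773.6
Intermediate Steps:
Z(o, k) = (-7 + k)/(k + o)
(-43 + Z(Y(-3) - 1*12, -19))² = (-43 + (-7 - 19)/(-19 + (-5/(-3) - 1*12)))² = (-43 - 26/(-19 + (-5*(-⅓) - 12)))² = (-43 - 26/(-19 + (5/3 - 12)))² = (-43 - 26/(-19 - 31/3))² = (-43 - 26/(-88/3))² = (-43 - 3/88*(-26))² = (-43 + 39/44)² = (-1853/44)² = 3433609/1936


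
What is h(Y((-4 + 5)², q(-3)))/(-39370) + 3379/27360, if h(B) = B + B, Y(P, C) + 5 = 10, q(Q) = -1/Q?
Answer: 13275763/107716320 ≈ 0.12325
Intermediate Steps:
Y(P, C) = 5 (Y(P, C) = -5 + 10 = 5)
h(B) = 2*B
h(Y((-4 + 5)², q(-3)))/(-39370) + 3379/27360 = (2*5)/(-39370) + 3379/27360 = 10*(-1/39370) + 3379*(1/27360) = -1/3937 + 3379/27360 = 13275763/107716320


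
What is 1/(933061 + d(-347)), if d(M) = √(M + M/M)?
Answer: 933061/870602830067 - I*√346/870602830067 ≈ 1.0717e-6 - 2.1366e-11*I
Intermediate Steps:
d(M) = √(1 + M) (d(M) = √(M + 1) = √(1 + M))
1/(933061 + d(-347)) = 1/(933061 + √(1 - 347)) = 1/(933061 + √(-346)) = 1/(933061 + I*√346)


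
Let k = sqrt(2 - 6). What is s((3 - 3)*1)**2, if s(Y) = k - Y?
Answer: -4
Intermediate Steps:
k = 2*I (k = sqrt(-4) = 2*I ≈ 2.0*I)
s(Y) = -Y + 2*I (s(Y) = 2*I - Y = -Y + 2*I)
s((3 - 3)*1)**2 = (-(3 - 3) + 2*I)**2 = (-0 + 2*I)**2 = (-1*0 + 2*I)**2 = (0 + 2*I)**2 = (2*I)**2 = -4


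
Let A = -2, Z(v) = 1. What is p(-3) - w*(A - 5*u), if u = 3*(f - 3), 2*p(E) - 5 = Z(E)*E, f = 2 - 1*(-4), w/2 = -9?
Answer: -845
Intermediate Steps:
w = -18 (w = 2*(-9) = -18)
f = 6 (f = 2 + 4 = 6)
p(E) = 5/2 + E/2 (p(E) = 5/2 + (1*E)/2 = 5/2 + E/2)
u = 9 (u = 3*(6 - 3) = 3*3 = 9)
p(-3) - w*(A - 5*u) = (5/2 + (1/2)*(-3)) - (-18)*(-2 - 5*9) = (5/2 - 3/2) - (-18)*(-2 - 45) = 1 - (-18)*(-47) = 1 - 1*846 = 1 - 846 = -845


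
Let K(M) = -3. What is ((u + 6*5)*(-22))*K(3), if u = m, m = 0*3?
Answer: 1980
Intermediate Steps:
m = 0
u = 0
((u + 6*5)*(-22))*K(3) = ((0 + 6*5)*(-22))*(-3) = ((0 + 30)*(-22))*(-3) = (30*(-22))*(-3) = -660*(-3) = 1980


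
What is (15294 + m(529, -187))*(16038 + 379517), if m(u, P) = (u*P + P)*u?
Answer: -20732578632280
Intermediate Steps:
m(u, P) = u*(P + P*u) (m(u, P) = (P*u + P)*u = (P + P*u)*u = u*(P + P*u))
(15294 + m(529, -187))*(16038 + 379517) = (15294 - 187*529*(1 + 529))*(16038 + 379517) = (15294 - 187*529*530)*395555 = (15294 - 52429190)*395555 = -52413896*395555 = -20732578632280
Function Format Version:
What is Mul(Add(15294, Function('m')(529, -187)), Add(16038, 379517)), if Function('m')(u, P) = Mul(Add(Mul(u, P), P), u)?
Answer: -20732578632280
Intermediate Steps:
Function('m')(u, P) = Mul(u, Add(P, Mul(P, u))) (Function('m')(u, P) = Mul(Add(Mul(P, u), P), u) = Mul(Add(P, Mul(P, u)), u) = Mul(u, Add(P, Mul(P, u))))
Mul(Add(15294, Function('m')(529, -187)), Add(16038, 379517)) = Mul(Add(15294, Mul(-187, 529, Add(1, 529))), Add(16038, 379517)) = Mul(Add(15294, Mul(-187, 529, 530)), 395555) = Mul(Add(15294, -52429190), 395555) = Mul(-52413896, 395555) = -20732578632280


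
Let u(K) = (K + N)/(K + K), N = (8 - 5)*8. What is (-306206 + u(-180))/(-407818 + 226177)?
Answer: 9186167/5449230 ≈ 1.6858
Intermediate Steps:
N = 24 (N = 3*8 = 24)
u(K) = (24 + K)/(2*K) (u(K) = (K + 24)/(K + K) = (24 + K)/((2*K)) = (24 + K)*(1/(2*K)) = (24 + K)/(2*K))
(-306206 + u(-180))/(-407818 + 226177) = (-306206 + (½)*(24 - 180)/(-180))/(-407818 + 226177) = (-306206 + (½)*(-1/180)*(-156))/(-181641) = (-306206 + 13/30)*(-1/181641) = -9186167/30*(-1/181641) = 9186167/5449230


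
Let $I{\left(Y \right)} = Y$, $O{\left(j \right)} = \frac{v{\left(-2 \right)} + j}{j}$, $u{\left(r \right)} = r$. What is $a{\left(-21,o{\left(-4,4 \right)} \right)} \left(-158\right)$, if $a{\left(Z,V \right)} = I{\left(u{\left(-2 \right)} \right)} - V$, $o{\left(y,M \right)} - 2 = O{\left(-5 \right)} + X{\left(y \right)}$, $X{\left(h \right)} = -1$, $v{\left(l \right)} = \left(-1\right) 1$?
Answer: $\frac{3318}{5} \approx 663.6$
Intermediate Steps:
$v{\left(l \right)} = -1$
$O{\left(j \right)} = \frac{-1 + j}{j}$
$o{\left(y,M \right)} = \frac{11}{5}$ ($o{\left(y,M \right)} = 2 - \left(1 - \frac{-1 - 5}{-5}\right) = 2 - - \frac{1}{5} = 2 + \left(\frac{6}{5} - 1\right) = 2 + \frac{1}{5} = \frac{11}{5}$)
$a{\left(Z,V \right)} = -2 - V$
$a{\left(-21,o{\left(-4,4 \right)} \right)} \left(-158\right) = \left(-2 - \frac{11}{5}\right) \left(-158\right) = \left(- \frac{21}{5}\right) \left(-158\right) = \frac{3318}{5}$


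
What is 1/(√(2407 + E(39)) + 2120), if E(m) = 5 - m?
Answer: 2120/4492027 - √2373/4492027 ≈ 0.00046110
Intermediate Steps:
1/(√(2407 + E(39)) + 2120) = 1/(√(2407 + (5 - 1*39)) + 2120) = 1/(√(2407 + (5 - 39)) + 2120) = 1/(√(2407 - 34) + 2120) = 1/(√2373 + 2120) = 1/(2120 + √2373)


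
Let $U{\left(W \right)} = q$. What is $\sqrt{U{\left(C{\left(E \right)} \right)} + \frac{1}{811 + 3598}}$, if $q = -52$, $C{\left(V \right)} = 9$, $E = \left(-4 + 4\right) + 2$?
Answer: $\frac{i \sqrt{1010838203}}{4409} \approx 7.2111 i$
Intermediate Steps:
$E = 2$ ($E = 0 + 2 = 2$)
$U{\left(W \right)} = -52$
$\sqrt{U{\left(C{\left(E \right)} \right)} + \frac{1}{811 + 3598}} = \sqrt{-52 + \frac{1}{811 + 3598}} = \sqrt{-52 + \frac{1}{4409}} = \sqrt{- \frac{229267}{4409}} = \frac{i \sqrt{1010838203}}{4409}$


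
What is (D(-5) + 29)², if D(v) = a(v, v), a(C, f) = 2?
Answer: 961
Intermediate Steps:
D(v) = 2
(D(-5) + 29)² = (2 + 29)² = 31² = 961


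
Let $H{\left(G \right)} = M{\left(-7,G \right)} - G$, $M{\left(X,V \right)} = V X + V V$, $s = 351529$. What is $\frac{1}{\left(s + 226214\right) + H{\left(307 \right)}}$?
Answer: $\frac{1}{669536} \approx 1.4936 \cdot 10^{-6}$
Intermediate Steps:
$M{\left(X,V \right)} = V^{2} + V X$ ($M{\left(X,V \right)} = V X + V^{2} = V^{2} + V X$)
$H{\left(G \right)} = - G + G \left(-7 + G\right)$ ($H{\left(G \right)} = G \left(G - 7\right) - G = G \left(-7 + G\right) - G = - G + G \left(-7 + G\right)$)
$\frac{1}{\left(s + 226214\right) + H{\left(307 \right)}} = \frac{1}{\left(351529 + 226214\right) + 307 \left(-8 + 307\right)} = \frac{1}{577743 + 307 \cdot 299} = \frac{1}{577743 + 91793} = \frac{1}{669536}$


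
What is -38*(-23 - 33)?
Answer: 2128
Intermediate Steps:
-38*(-23 - 33) = -38*(-56) = 2128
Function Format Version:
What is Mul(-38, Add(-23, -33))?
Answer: 2128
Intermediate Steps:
Mul(-38, Add(-23, -33)) = Mul(-38, -56) = 2128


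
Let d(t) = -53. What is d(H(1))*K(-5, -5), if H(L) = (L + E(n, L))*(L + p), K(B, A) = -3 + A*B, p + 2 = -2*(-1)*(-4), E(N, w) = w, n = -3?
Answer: -1166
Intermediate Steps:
p = -10 (p = -2 - 2*(-1)*(-4) = -2 + 2*(-4) = -2 - 8 = -10)
H(L) = 2*L*(-10 + L) (H(L) = (L + L)*(L - 10) = (2*L)*(-10 + L) = 2*L*(-10 + L))
d(H(1))*K(-5, -5) = -53*(-3 - 5*(-5)) = -53*(-3 + 25) = -53*22 = -1166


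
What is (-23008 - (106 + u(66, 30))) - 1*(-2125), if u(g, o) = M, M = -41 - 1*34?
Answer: -20914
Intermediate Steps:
M = -75 (M = -41 - 34 = -75)
u(g, o) = -75
(-23008 - (106 + u(66, 30))) - 1*(-2125) = (-23008 - (106 - 75)) - 1*(-2125) = (-23008 - 1*31) + 2125 = (-23008 - 31) + 2125 = -23039 + 2125 = -20914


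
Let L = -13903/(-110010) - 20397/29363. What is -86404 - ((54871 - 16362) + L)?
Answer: -403495088654009/3230223630 ≈ -1.2491e+5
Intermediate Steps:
L = -1835640181/3230223630 (L = -13903*(-1/110010) - 20397*1/29363 = 13903/110010 - 20397/29363 = -1835640181/3230223630 ≈ -0.56827)
-86404 - ((54871 - 16362) + L) = -86404 - ((54871 - 16362) - 1835640181/3230223630) = -86404 - (38509 - 1835640181/3230223630) = -86404 - 1*124390846127489/3230223630 = -86404 - 124390846127489/3230223630 = -403495088654009/3230223630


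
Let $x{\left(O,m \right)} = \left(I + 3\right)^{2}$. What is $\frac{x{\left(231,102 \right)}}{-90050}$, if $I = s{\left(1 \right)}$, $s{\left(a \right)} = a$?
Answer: $- \frac{8}{45025} \approx -0.00017768$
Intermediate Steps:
$I = 1$
$x{\left(O,m \right)} = 16$ ($x{\left(O,m \right)} = \left(1 + 3\right)^{2} = 4^{2} = 16$)
$\frac{x{\left(231,102 \right)}}{-90050} = \frac{16}{-90050} = 16 \left(- \frac{1}{90050}\right) = - \frac{8}{45025}$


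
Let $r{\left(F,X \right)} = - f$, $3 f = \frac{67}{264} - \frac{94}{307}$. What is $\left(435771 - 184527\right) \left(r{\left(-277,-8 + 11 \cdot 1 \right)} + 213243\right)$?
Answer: $\frac{361852497707981}{6754} \approx 5.3576 \cdot 10^{10}$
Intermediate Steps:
$f = - \frac{4247}{243144}$ ($f = \frac{\frac{67}{264} - \frac{94}{307}}{3} = \frac{1}{3} \left(- \frac{4247}{81048}\right) = - \frac{4247}{243144} \approx -0.017467$)
$r{\left(F,X \right)} = \frac{4247}{243144}$ ($r{\left(F,X \right)} = \left(-1\right) \left(- \frac{4247}{243144}\right) = \frac{4247}{243144}$)
$\left(435771 - 184527\right) \left(r{\left(-277,-8 + 11 \cdot 1 \right)} + 213243\right) = \left(435771 - 184527\right) \left(\frac{4247}{243144} + 213243\right) = 251244 \cdot \frac{51848760239}{243144} = \frac{361852497707981}{6754}$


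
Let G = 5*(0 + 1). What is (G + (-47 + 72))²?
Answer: 900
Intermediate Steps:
G = 5 (G = 5*1 = 5)
(G + (-47 + 72))² = (5 + (-47 + 72))² = (5 + 25)² = 30² = 900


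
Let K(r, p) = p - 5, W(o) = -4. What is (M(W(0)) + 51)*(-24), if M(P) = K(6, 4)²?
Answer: -1248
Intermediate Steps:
K(r, p) = -5 + p
M(P) = 1 (M(P) = (-5 + 4)² = (-1)² = 1)
(M(W(0)) + 51)*(-24) = (1 + 51)*(-24) = 52*(-24) = -1248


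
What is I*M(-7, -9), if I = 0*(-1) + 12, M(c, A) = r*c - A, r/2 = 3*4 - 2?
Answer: -1572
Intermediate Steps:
r = 20 (r = 2*(3*4 - 2) = 2*(12 - 2) = 2*10 = 20)
M(c, A) = -A + 20*c (M(c, A) = 20*c - A = -A + 20*c)
I = 12 (I = 0 + 12 = 12)
I*M(-7, -9) = 12*(-1*(-9) + 20*(-7)) = 12*(9 - 140) = 12*(-131) = -1572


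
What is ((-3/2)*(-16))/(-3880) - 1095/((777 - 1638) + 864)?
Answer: -177028/485 ≈ -365.01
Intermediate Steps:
((-3/2)*(-16))/(-3880) - 1095/((777 - 1638) + 864) = (((1/2)*(-3))*(-16))*(-1/3880) - 1095/(-861 + 864) = -3/2*(-16)*(-1/3880) - 1095/3 = 24*(-1/3880) - 1095*1/3 = -3/485 - 365 = -177028/485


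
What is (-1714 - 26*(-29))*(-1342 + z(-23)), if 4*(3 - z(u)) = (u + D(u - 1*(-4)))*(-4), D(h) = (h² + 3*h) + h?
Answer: 1033920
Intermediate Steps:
D(h) = h² + 4*h
z(u) = 3 + u + (4 + u)*(8 + u) (z(u) = 3 - (u + (u - 1*(-4))*(4 + (u - 1*(-4))))*(-4)/4 = 3 - (u + (u + 4)*(4 + (u + 4)))*(-4)/4 = 3 - (u + (4 + u)*(4 + (4 + u)))*(-4)/4 = 3 - (u + (4 + u)*(8 + u))*(-4)/4 = 3 - (-4*u - 4*(4 + u)*(8 + u))/4 = 3 + (u + (4 + u)*(8 + u)) = 3 + u + (4 + u)*(8 + u))
(-1714 - 26*(-29))*(-1342 + z(-23)) = (-1714 - 26*(-29))*(-1342 + (35 + (-23)² + 13*(-23))) = (-1714 + 754)*(-1342 + (35 + 529 - 299)) = -960*(-1342 + 265) = -960*(-1077) = 1033920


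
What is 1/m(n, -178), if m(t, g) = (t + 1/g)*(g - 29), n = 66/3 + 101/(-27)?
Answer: -534/2017721 ≈ -0.00026465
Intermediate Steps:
n = 493/27 (n = 66*(⅓) + 101*(-1/27) = 22 - 101/27 = 493/27 ≈ 18.259)
m(t, g) = (-29 + g)*(t + 1/g) (m(t, g) = (t + 1/g)*(-29 + g) = (-29 + g)*(t + 1/g))
1/m(n, -178) = 1/(1 - 29*493/27 - 29/(-178) - 178*493/27) = 1/(1 - 14297/27 - 29*(-1/178) - 87754/27) = 1/(1 - 14297/27 + 29/178 - 87754/27) = 1/(-2017721/534) = -534/2017721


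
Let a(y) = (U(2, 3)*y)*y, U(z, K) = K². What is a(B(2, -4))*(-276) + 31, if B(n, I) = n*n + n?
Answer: -89393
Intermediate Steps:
B(n, I) = n + n² (B(n, I) = n² + n = n + n²)
a(y) = 9*y² (a(y) = (3²*y)*y = (9*y)*y = 9*y²)
a(B(2, -4))*(-276) + 31 = (9*(2*(1 + 2))²)*(-276) + 31 = (9*(2*3)²)*(-276) + 31 = (9*6²)*(-276) + 31 = (9*36)*(-276) + 31 = 324*(-276) + 31 = -89424 + 31 = -89393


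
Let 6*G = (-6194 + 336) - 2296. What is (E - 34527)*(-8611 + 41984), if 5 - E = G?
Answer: -1106748799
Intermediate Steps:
G = -1359 (G = ((-6194 + 336) - 2296)/6 = (-5858 - 2296)/6 = (1/6)*(-8154) = -1359)
E = 1364 (E = 5 - 1*(-1359) = 5 + 1359 = 1364)
(E - 34527)*(-8611 + 41984) = (1364 - 34527)*(-8611 + 41984) = -33163*33373 = -1106748799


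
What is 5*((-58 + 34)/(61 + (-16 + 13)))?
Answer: -60/29 ≈ -2.0690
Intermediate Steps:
5*((-58 + 34)/(61 + (-16 + 13))) = 5*(-24/(61 - 3)) = 5*(-24/58) = 5*(-24*1/58) = 5*(-12/29) = -60/29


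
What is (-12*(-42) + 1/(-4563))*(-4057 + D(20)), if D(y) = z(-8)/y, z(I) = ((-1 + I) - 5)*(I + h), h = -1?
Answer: -93156013757/45630 ≈ -2.0416e+6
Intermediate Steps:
z(I) = (-1 + I)*(-6 + I) (z(I) = ((-1 + I) - 5)*(I - 1) = (-6 + I)*(-1 + I) = (-1 + I)*(-6 + I))
D(y) = 126/y (D(y) = (6 + (-8)**2 - 7*(-8))/y = (6 + 64 + 56)/y = 126/y)
(-12*(-42) + 1/(-4563))*(-4057 + D(20)) = (-12*(-42) + 1/(-4563))*(-4057 + 126/20) = (504 - 1/4563)*(-4057 + 126*(1/20)) = 2299751*(-4057 + 63/10)/4563 = (2299751/4563)*(-40507/10) = -93156013757/45630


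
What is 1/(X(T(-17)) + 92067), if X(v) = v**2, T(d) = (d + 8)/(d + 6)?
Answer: 121/11140188 ≈ 1.0862e-5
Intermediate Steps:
T(d) = (8 + d)/(6 + d)
1/(X(T(-17)) + 92067) = 1/(((8 - 17)/(6 - 17))**2 + 92067) = 1/((-9/(-11))**2 + 92067) = 1/((-1/11*(-9))**2 + 92067) = 1/((9/11)**2 + 92067) = 1/(81/121 + 92067) = 1/(11140188/121) = 121/11140188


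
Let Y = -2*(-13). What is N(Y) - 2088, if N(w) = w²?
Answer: -1412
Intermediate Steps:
Y = 26
N(Y) - 2088 = 26² - 2088 = 676 - 2088 = -1412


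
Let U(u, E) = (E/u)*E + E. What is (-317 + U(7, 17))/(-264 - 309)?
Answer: 1811/4011 ≈ 0.45151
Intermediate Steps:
U(u, E) = E + E**2/u (U(u, E) = E**2/u + E = E + E**2/u)
(-317 + U(7, 17))/(-264 - 309) = (-317 + 17*(17 + 7)/7)/(-264 - 309) = (-317 + 17*(1/7)*24)/(-573) = (-317 + 408/7)*(-1/573) = -1811/7*(-1/573) = 1811/4011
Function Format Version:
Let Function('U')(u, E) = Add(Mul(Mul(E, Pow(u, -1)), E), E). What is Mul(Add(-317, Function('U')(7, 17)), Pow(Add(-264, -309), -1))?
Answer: Rational(1811, 4011) ≈ 0.45151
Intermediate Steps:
Function('U')(u, E) = Add(E, Mul(Pow(E, 2), Pow(u, -1))) (Function('U')(u, E) = Add(Mul(Pow(E, 2), Pow(u, -1)), E) = Add(E, Mul(Pow(E, 2), Pow(u, -1))))
Mul(Add(-317, Function('U')(7, 17)), Pow(Add(-264, -309), -1)) = Mul(Add(-317, Mul(17, Pow(7, -1), Add(17, 7))), Pow(Add(-264, -309), -1)) = Mul(Add(-317, Mul(17, Rational(1, 7), 24)), Pow(-573, -1)) = Mul(Add(-317, Rational(408, 7)), Rational(-1, 573)) = Mul(Rational(-1811, 7), Rational(-1, 573)) = Rational(1811, 4011)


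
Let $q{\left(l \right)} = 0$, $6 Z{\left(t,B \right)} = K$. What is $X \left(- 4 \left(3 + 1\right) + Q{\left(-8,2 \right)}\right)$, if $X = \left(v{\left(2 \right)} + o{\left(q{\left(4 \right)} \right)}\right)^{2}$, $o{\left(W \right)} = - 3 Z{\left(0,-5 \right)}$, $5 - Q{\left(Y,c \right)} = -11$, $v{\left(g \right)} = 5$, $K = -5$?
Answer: $0$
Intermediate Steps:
$Z{\left(t,B \right)} = - \frac{5}{6}$ ($Z{\left(t,B \right)} = \frac{1}{6} \left(-5\right) = - \frac{5}{6}$)
$Q{\left(Y,c \right)} = 16$ ($Q{\left(Y,c \right)} = 5 - -11 = 5 + 11 = 16$)
$o{\left(W \right)} = \frac{5}{2}$ ($o{\left(W \right)} = \left(-3\right) \left(- \frac{5}{6}\right) = \frac{5}{2}$)
$X = \frac{225}{4}$ ($X = \left(5 + \frac{5}{2}\right)^{2} = \left(\frac{15}{2}\right)^{2} = \frac{225}{4} \approx 56.25$)
$X \left(- 4 \left(3 + 1\right) + Q{\left(-8,2 \right)}\right) = \frac{225 \left(- 4 \left(3 + 1\right) + 16\right)}{4} = \frac{225 \left(\left(-4\right) 4 + 16\right)}{4} = \frac{225 \left(-16 + 16\right)}{4} = \frac{225}{4} \cdot 0 = 0$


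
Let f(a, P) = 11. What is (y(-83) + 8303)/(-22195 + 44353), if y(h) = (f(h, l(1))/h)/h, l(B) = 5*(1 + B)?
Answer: 28599689/76323231 ≈ 0.37472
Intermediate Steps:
l(B) = 5 + 5*B
y(h) = 11/h² (y(h) = (11/h)/h = 11/h²)
(y(-83) + 8303)/(-22195 + 44353) = (11/(-83)² + 8303)/(-22195 + 44353) = (11*(1/6889) + 8303)/22158 = (11/6889 + 8303)*(1/22158) = (57199378/6889)*(1/22158) = 28599689/76323231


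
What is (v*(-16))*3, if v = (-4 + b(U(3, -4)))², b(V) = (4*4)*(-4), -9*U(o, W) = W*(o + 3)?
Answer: -221952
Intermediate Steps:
U(o, W) = -W*(3 + o)/9 (U(o, W) = -W*(o + 3)/9 = -W*(3 + o)/9)
b(V) = -64 (b(V) = 16*(-4) = -64)
v = 4624 (v = (-4 - 64)² = (-68)² = 4624)
(v*(-16))*3 = (4624*(-16))*3 = -73984*3 = -221952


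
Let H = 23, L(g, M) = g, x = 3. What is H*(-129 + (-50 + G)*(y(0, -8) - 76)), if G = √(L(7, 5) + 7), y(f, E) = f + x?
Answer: 80983 - 1679*√14 ≈ 74701.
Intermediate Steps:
y(f, E) = 3 + f (y(f, E) = f + 3 = 3 + f)
G = √14 (G = √(7 + 7) = √14 ≈ 3.7417)
H*(-129 + (-50 + G)*(y(0, -8) - 76)) = 23*(-129 + (-50 + √14)*((3 + 0) - 76)) = 23*(-129 + (-50 + √14)*(3 - 76)) = 23*(-129 + (-50 + √14)*(-73)) = 23*(-129 + (3650 - 73*√14)) = 23*(3521 - 73*√14) = 80983 - 1679*√14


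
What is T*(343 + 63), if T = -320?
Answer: -129920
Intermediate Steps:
T*(343 + 63) = -320*(343 + 63) = -320*406 = -129920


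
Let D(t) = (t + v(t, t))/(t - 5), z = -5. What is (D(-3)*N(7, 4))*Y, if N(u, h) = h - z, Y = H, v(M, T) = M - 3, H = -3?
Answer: -243/8 ≈ -30.375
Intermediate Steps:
v(M, T) = -3 + M
D(t) = (-3 + 2*t)/(-5 + t) (D(t) = (t + (-3 + t))/(t - 5) = (-3 + 2*t)/(-5 + t))
Y = -3
N(u, h) = 5 + h (N(u, h) = h - 1*(-5) = h + 5 = 5 + h)
(D(-3)*N(7, 4))*Y = (((-3 + 2*(-3))/(-5 - 3))*(5 + 4))*(-3) = (((-3 - 6)/(-8))*9)*(-3) = (-⅛*(-9)*9)*(-3) = ((9/8)*9)*(-3) = (81/8)*(-3) = -243/8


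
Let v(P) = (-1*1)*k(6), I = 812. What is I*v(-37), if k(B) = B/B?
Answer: -812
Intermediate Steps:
k(B) = 1
v(P) = -1 (v(P) = -1*1*1 = -1*1 = -1)
I*v(-37) = 812*(-1) = -812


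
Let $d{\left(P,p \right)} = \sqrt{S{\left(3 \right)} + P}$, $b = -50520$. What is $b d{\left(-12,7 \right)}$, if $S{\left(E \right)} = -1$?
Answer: $- 50520 i \sqrt{13} \approx - 1.8215 \cdot 10^{5} i$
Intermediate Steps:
$d{\left(P,p \right)} = \sqrt{-1 + P}$
$b d{\left(-12,7 \right)} = - 50520 \sqrt{-1 - 12} = - 50520 \sqrt{-13} = - 50520 i \sqrt{13}$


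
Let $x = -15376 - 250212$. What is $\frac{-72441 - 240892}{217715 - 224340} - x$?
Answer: $\frac{1759833833}{6625} \approx 2.6564 \cdot 10^{5}$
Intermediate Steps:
$x = -265588$ ($x = -15376 - 250212 = -265588$)
$\frac{-72441 - 240892}{217715 - 224340} - x = \frac{-72441 - 240892}{217715 - 224340} - -265588 = - \frac{313333}{-6625} + 265588 = \left(-313333\right) \left(- \frac{1}{6625}\right) + 265588 = \frac{313333}{6625} + 265588 = \frac{1759833833}{6625}$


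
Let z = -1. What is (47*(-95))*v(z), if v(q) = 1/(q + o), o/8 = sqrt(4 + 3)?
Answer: -4465/447 - 35720*sqrt(7)/447 ≈ -221.41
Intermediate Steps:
o = 8*sqrt(7) (o = 8*sqrt(4 + 3) = 8*sqrt(7) ≈ 21.166)
v(q) = 1/(q + 8*sqrt(7))
(47*(-95))*v(z) = (47*(-95))/(-1 + 8*sqrt(7)) = -4465/(-1 + 8*sqrt(7))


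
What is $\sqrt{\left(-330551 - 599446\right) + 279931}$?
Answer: $i \sqrt{650066} \approx 806.27 i$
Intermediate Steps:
$\sqrt{\left(-330551 - 599446\right) + 279931} = \sqrt{-929997 + 279931} = \sqrt{-650066} = i \sqrt{650066}$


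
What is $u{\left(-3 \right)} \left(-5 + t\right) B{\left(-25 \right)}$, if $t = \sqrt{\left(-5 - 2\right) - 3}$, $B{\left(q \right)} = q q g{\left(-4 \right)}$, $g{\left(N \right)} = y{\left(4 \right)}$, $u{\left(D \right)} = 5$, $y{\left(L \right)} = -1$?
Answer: $15625 - 3125 i \sqrt{10} \approx 15625.0 - 9882.1 i$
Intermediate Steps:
$g{\left(N \right)} = -1$
$B{\left(q \right)} = - q^{2}$ ($B{\left(q \right)} = q q \left(-1\right) = q^{2} \left(-1\right) = - q^{2}$)
$t = i \sqrt{10}$ ($t = \sqrt{\left(-5 - 2\right) - 3} = \sqrt{-7 - 3} = \sqrt{-10} = i \sqrt{10} \approx 3.1623 i$)
$u{\left(-3 \right)} \left(-5 + t\right) B{\left(-25 \right)} = 5 \left(-5 + i \sqrt{10}\right) \left(- \left(-25\right)^{2}\right) = \left(-25 + 5 i \sqrt{10}\right) \left(\left(-1\right) 625\right) = \left(-25 + 5 i \sqrt{10}\right) \left(-625\right) = 15625 - 3125 i \sqrt{10}$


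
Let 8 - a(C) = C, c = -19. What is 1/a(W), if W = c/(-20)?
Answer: 20/141 ≈ 0.14184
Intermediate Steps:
W = 19/20 (W = -19/(-20) = -19*(-1/20) = 19/20 ≈ 0.95000)
a(C) = 8 - C
1/a(W) = 1/(8 - 1*19/20) = 1/(8 - 19/20) = 1/(141/20) = 20/141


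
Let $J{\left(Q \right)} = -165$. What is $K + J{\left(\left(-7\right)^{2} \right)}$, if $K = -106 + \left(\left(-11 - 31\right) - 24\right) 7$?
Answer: $-733$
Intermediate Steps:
$K = -568$ ($K = -106 + \left(-42 - 24\right) 7 = -106 - 462 = -568$)
$K + J{\left(\left(-7\right)^{2} \right)} = -568 - 165 = -733$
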